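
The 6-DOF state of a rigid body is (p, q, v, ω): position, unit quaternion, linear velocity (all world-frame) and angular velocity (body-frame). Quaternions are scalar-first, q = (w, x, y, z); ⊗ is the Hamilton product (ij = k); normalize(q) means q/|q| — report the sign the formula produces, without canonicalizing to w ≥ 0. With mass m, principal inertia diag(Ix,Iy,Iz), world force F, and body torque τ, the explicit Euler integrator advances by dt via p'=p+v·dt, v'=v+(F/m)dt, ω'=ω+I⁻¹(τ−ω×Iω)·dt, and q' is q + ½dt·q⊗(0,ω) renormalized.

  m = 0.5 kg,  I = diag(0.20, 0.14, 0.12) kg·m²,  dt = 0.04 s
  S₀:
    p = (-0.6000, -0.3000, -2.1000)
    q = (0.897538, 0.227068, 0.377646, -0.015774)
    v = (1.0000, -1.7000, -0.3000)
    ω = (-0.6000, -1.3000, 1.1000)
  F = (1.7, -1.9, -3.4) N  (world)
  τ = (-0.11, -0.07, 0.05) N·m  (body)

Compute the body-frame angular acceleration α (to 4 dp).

α = (-0.6930, -0.1229, 0.8067)

precession coupling ω×(Iω) = (0.0286, -0.0528, -0.0468)
(τ − ω×Iω)/I = (-0.6930, -0.1229, 0.8067)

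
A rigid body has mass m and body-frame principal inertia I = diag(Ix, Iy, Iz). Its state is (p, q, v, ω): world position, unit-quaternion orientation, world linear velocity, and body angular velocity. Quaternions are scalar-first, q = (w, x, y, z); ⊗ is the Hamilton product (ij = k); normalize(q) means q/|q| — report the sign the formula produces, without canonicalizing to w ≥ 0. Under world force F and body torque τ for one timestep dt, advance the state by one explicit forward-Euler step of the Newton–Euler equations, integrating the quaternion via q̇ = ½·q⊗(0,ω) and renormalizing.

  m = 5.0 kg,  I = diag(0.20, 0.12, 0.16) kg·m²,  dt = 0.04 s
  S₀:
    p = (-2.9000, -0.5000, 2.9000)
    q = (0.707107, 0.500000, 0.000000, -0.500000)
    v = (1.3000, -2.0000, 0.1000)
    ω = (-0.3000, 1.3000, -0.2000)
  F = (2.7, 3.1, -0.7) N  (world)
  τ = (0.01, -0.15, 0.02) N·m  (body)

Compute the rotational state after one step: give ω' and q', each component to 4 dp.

precession coupling ω×(Iω) = (-0.0104, 0.0024, 0.0312)
angular accel α = (0.1020, -1.2700, -0.0700)
ω' = ω + α·dt = (-0.2959, 1.2492, -0.2028)
q⊗(0,ω) = (0.0500000, 0.4378679, 1.1692391, 0.5085786)
q' = normalize(q + ½dt·q⊗(0,ω)) = (0.7078, 0.5086, 0.0234, -0.4897)

ω' = (-0.2959, 1.2492, -0.2028)
q' = (0.7078, 0.5086, 0.0234, -0.4897)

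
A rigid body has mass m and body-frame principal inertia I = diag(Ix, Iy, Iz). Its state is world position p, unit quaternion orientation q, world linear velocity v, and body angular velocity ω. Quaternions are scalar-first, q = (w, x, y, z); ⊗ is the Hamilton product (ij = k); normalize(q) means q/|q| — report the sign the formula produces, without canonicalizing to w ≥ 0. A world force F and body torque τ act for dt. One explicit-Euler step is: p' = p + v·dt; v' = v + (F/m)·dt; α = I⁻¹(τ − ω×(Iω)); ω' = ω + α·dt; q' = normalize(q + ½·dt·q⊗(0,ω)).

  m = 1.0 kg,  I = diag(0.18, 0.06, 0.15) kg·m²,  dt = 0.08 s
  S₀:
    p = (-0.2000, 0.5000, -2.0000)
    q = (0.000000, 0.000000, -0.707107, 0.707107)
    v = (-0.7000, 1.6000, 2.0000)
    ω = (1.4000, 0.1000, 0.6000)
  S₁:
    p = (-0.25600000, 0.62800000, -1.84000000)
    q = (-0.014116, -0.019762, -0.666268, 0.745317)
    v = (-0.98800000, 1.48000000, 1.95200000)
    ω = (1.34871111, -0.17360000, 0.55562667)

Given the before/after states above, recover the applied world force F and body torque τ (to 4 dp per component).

F = (-3.6000, -1.5000, -0.6000)
τ = (-0.1100, -0.1800, -0.1000)

Δω = ω₁−ω₀ = (-0.05128889, -0.27360000, -0.04437333)
ω₀×(Iω₀) = (0.0054, 0.0252, -0.0168)
τ = I·(Δω/dt) + ω₀×(Iω₀) = (-0.1100, -0.1800, -0.1000)
velocity change Δv = (-0.28800000, -0.12000000, -0.04800000)
m·(v₁−v₀)/dt = (-3.6000, -1.5000, -0.6000)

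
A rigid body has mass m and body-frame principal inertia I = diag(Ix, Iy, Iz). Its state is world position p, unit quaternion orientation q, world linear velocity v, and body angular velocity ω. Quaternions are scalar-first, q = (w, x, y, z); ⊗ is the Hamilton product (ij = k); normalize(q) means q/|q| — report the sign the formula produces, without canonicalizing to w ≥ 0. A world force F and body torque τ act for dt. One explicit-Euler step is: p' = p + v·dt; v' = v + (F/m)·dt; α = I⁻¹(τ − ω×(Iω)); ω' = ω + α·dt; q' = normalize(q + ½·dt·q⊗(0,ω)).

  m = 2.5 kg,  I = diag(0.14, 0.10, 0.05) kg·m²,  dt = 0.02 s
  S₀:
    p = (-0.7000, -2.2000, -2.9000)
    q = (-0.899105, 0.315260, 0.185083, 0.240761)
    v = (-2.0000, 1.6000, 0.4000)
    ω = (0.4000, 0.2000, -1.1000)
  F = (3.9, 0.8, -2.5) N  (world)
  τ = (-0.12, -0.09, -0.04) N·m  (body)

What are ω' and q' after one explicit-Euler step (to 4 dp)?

ω' = (0.3813, 0.1899, -1.1147)
q' = (-0.8980, 0.3091, 0.1877, 0.2505)

precession coupling ω×(Iω) = (0.0110, -0.0396, -0.0032)
α = I⁻¹(τ − ω×Iω) = (-0.9357, -0.5040, -0.7360)
ω' = ω + α·dt = (0.3813, 0.1899, -1.1147)
q⊗(0,ω) = (0.1017165, -0.6113855, 0.2632694, 0.9780343)
q + ½dt·q⊗(0,ω), renormalized = (-0.8980, 0.3091, 0.1877, 0.2505)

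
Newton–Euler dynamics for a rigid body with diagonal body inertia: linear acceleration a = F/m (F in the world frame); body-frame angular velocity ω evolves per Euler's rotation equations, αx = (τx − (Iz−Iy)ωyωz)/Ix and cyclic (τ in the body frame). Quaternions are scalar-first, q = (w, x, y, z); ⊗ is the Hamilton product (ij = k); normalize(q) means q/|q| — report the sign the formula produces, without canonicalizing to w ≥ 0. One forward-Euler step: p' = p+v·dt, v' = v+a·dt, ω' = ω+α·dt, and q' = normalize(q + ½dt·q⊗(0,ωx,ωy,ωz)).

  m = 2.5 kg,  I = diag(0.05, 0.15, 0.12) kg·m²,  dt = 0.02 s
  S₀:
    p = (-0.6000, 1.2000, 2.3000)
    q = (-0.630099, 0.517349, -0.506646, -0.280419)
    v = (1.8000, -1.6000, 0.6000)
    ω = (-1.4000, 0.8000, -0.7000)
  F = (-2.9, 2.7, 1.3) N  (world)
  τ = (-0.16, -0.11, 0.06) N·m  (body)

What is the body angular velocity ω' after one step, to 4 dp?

ω' = (-1.4707, 0.7945, -0.6713)

ω×(Iω) gyroscopic = (0.0168, -0.0686, -0.1120)
angular accel α = (-3.5360, -0.2760, 1.4333)
ω + α·dt = (-1.4707, 0.7945, -0.6713)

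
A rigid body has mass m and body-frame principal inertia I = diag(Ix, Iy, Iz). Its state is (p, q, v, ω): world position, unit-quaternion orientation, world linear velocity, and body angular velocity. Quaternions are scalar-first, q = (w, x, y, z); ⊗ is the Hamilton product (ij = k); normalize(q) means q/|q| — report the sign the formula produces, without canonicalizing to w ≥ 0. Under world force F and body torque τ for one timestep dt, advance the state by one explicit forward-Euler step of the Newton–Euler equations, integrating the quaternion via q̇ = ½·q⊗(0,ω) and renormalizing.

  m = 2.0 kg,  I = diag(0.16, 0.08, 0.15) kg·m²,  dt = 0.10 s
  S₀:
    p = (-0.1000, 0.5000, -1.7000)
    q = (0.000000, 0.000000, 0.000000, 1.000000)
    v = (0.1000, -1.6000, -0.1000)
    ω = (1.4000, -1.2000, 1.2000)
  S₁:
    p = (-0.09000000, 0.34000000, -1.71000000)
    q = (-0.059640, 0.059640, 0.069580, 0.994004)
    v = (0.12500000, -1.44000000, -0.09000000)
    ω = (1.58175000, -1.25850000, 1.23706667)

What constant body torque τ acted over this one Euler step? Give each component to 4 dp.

ω₁ − ω₀ = (0.18175000, -0.05850000, 0.03706667)
precession coupling = (-0.1008, 0.0168, 0.1344)
applied torque τ = (0.1900, -0.0300, 0.1900)

τ = (0.1900, -0.0300, 0.1900)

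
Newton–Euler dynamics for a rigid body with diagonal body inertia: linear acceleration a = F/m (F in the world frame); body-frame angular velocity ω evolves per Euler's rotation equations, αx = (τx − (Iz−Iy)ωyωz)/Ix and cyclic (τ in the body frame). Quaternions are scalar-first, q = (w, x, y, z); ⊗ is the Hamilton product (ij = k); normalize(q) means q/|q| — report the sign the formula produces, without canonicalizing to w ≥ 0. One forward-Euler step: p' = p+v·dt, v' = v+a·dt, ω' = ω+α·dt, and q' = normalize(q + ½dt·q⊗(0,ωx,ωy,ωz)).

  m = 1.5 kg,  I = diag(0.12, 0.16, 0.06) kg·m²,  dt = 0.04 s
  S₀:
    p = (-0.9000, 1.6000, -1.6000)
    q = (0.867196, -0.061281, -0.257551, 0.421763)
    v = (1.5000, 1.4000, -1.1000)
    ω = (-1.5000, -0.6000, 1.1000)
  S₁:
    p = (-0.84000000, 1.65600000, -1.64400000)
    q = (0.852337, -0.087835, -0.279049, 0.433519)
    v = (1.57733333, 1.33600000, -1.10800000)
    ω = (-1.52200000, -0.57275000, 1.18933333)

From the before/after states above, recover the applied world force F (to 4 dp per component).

F = (2.9000, -2.4000, -0.3000)

velocity change Δv = (0.07733333, -0.06400000, -0.00800000)
F = m·Δv/dt = (2.9000, -2.4000, -0.3000)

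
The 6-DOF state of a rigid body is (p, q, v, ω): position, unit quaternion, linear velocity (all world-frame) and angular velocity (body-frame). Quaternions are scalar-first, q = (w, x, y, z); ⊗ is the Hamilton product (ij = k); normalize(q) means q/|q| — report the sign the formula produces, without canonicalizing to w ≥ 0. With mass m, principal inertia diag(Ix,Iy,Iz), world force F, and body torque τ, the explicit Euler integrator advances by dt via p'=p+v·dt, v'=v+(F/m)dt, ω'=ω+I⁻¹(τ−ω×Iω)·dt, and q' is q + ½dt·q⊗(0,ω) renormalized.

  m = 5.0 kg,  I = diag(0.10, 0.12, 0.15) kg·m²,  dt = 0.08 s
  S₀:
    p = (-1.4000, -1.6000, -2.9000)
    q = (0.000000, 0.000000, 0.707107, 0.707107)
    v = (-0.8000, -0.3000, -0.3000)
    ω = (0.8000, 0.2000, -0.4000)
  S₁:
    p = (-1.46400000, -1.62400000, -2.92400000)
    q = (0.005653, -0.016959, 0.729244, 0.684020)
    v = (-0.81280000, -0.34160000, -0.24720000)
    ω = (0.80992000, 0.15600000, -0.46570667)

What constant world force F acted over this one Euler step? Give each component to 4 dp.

F = (-0.8000, -2.6000, 3.3000)

Δv = v₁−v₀ = (-0.01280000, -0.04160000, 0.05280000)
F = m·Δv/dt = (-0.8000, -2.6000, 3.3000)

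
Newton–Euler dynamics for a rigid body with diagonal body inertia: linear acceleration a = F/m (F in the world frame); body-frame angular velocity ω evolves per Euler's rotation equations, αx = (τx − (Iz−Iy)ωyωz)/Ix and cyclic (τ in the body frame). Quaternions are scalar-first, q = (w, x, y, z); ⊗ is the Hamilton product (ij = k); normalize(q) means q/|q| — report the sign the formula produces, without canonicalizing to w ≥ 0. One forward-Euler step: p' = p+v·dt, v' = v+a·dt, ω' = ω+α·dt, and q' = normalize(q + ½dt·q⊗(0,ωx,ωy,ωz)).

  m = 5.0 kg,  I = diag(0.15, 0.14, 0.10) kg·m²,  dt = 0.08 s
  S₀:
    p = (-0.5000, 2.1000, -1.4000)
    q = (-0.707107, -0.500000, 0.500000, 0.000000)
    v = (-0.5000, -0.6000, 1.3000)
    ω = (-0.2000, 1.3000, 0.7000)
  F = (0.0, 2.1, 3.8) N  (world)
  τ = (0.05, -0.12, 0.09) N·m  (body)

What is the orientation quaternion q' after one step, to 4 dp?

2q̇ = q⊗(0,ω) = (-0.7500000, 0.4914214, -0.5692391, -1.0449749)
q + ½dt·q⊗(0,ω), renormalized = (-0.7358, -0.4795, 0.4764, -0.0417)

q' = (-0.7358, -0.4795, 0.4764, -0.0417)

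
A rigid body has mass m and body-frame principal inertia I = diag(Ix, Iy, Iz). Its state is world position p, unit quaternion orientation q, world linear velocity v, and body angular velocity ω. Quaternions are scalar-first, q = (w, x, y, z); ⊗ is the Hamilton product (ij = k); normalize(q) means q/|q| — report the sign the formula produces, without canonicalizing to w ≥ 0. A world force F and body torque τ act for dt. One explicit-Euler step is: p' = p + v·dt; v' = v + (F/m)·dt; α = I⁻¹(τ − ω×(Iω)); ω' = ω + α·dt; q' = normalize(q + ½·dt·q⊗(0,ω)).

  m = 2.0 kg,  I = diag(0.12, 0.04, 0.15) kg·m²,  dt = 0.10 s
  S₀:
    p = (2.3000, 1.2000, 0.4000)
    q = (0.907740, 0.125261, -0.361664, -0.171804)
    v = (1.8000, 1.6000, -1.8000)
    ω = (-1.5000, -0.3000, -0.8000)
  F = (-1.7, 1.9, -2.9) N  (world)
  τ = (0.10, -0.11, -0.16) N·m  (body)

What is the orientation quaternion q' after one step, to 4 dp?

q' = (0.9015, 0.0688, -0.3561, -0.2362)

2q̇ = q⊗(0,ω) = (-0.0580509, -1.1238200, 0.0855928, -1.3062663)
q' = normalize(q + ½dt·q⊗(0,ω)) = (0.9015, 0.0688, -0.3561, -0.2362)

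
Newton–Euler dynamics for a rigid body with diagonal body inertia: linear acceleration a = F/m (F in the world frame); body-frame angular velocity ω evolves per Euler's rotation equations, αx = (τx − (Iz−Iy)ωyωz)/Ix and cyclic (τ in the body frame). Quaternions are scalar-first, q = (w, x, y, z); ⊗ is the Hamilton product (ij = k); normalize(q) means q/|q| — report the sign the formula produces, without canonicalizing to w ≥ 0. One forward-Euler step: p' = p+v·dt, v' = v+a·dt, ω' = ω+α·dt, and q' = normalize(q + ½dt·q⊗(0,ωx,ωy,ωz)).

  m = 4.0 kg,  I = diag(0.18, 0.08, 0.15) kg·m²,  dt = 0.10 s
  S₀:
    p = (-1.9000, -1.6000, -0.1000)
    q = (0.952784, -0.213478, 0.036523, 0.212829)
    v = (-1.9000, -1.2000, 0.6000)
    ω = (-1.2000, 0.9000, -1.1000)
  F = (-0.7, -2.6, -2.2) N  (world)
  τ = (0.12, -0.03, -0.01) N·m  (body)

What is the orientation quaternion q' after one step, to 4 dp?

q' = (0.9460, -0.2810, 0.0547, 0.1524)

q⊗(0,ω) = (-0.0549324, -1.3750622, 0.3672850, -1.1963650)
q' = normalize(q + ½dt·q⊗(0,ω)) = (0.9460, -0.2810, 0.0547, 0.1524)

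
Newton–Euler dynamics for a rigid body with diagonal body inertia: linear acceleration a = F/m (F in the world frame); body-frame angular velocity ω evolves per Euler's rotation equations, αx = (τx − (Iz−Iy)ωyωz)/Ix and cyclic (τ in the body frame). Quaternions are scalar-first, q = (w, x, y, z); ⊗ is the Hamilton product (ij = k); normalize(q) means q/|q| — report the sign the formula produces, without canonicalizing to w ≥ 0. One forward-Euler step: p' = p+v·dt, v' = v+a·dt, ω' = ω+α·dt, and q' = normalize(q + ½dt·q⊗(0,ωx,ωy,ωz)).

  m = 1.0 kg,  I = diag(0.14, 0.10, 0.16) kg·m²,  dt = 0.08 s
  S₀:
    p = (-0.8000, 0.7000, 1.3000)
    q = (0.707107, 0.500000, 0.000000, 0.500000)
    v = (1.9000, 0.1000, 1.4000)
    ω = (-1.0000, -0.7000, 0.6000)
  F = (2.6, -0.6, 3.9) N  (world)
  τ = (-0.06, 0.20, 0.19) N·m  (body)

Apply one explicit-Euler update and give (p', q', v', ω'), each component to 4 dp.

p' = (-0.6480, 0.7080, 1.4120)
q' = (0.7141, 0.4850, -0.0517, 0.5022)
v' = (2.1080, 0.0520, 1.7120)
ω' = (-1.0199, -0.5496, 0.7090)

(τ − ω×Iω)/I = (-0.2486, 1.8800, 1.3625)
ω + α·dt = (-1.0199, -0.5496, 0.7090)
q⊗(0,ω) = (0.2000000, -0.3571070, -1.2949749, 0.0742642)
q' = normalize(q + ½dt·q⊗(0,ω)) = (0.7141, 0.4850, -0.0517, 0.5022)
linear accel F/m = (2.6000, -0.6000, 3.9000)
new position p' = (-0.6480, 0.7080, 1.4120)
v + (F/m)dt = (2.1080, 0.0520, 1.7120)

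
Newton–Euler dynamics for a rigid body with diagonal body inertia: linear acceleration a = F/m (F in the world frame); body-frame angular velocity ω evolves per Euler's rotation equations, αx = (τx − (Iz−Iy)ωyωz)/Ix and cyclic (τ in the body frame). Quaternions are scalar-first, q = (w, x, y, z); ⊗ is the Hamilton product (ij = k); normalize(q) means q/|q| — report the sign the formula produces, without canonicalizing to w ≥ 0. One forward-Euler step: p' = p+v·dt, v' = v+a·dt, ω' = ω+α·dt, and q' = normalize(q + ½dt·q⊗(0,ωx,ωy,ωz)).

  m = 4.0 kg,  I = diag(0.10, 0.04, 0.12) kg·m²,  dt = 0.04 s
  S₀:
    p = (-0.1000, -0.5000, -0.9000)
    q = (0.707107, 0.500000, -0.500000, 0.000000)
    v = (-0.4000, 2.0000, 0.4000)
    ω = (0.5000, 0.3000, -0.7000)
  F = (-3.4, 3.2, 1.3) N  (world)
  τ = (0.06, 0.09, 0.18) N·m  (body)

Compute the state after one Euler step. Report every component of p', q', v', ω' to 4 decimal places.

p' = (-0.1160, -0.4200, -0.8840)
q' = (0.7050, 0.5140, -0.4887, -0.0019)
v' = (-0.4340, 2.0320, 0.4130)
ω' = (0.5307, 0.3830, -0.6370)

α = I⁻¹(τ − ω×Iω) = (0.7680, 2.0750, 1.5750)
ω + α·dt = (0.5307, 0.3830, -0.6370)
q⊗(0,ω) = (-0.1000000, 0.7035535, 0.5621321, -0.0949749)
updated quaternion q' = (0.7050, 0.5140, -0.4887, -0.0019)
a = F/m = (-0.8500, 0.8000, 0.3250)
p + v·dt = (-0.1160, -0.4200, -0.8840)
v' = v + a·dt = (-0.4340, 2.0320, 0.4130)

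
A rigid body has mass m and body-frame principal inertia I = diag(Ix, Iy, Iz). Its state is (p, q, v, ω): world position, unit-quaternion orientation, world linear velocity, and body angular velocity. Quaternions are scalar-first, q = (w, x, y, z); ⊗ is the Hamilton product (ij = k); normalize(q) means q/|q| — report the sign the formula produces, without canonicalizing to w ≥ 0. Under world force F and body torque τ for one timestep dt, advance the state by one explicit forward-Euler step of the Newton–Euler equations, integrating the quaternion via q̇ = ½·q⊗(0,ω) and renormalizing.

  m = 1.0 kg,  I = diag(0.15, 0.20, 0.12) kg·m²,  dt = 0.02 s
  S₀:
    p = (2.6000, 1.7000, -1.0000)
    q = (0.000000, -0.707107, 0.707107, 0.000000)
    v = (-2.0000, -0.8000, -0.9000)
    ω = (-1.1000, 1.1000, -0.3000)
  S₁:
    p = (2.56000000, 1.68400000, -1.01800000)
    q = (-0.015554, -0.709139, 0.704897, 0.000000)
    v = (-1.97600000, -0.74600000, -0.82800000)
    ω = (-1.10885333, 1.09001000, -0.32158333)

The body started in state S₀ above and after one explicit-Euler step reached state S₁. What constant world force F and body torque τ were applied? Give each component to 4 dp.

Δv = v₁−v₀ = (0.02400000, 0.05400000, 0.07200000)
m·(v₁−v₀)/dt = (1.2000, 2.7000, 3.6000)
rate change Δω = (-0.00885333, -0.00999000, -0.02158333)
I·α + gyro = (-0.0400, -0.0900, -0.1900)

F = (1.2000, 2.7000, 3.6000)
τ = (-0.0400, -0.0900, -0.1900)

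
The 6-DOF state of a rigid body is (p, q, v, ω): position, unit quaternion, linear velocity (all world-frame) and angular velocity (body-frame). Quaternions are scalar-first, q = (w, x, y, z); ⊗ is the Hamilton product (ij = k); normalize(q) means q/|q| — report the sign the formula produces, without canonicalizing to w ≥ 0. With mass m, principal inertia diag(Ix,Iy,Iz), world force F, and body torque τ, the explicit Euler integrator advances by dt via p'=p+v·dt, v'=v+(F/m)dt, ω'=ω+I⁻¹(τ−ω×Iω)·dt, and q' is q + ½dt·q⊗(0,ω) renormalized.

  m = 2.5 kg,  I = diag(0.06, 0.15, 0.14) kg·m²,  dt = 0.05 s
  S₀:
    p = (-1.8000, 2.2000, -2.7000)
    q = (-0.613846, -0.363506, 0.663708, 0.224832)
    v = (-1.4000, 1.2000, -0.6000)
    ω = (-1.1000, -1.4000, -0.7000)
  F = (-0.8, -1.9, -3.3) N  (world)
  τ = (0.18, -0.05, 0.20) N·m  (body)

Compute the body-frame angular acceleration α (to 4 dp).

precession coupling ω×(Iω) = (-0.0098, -0.0616, 0.1386)
α = I⁻¹(τ − ω×Iω) = (3.1633, 0.0773, 0.4386)

α = (3.1633, 0.0773, 0.4386)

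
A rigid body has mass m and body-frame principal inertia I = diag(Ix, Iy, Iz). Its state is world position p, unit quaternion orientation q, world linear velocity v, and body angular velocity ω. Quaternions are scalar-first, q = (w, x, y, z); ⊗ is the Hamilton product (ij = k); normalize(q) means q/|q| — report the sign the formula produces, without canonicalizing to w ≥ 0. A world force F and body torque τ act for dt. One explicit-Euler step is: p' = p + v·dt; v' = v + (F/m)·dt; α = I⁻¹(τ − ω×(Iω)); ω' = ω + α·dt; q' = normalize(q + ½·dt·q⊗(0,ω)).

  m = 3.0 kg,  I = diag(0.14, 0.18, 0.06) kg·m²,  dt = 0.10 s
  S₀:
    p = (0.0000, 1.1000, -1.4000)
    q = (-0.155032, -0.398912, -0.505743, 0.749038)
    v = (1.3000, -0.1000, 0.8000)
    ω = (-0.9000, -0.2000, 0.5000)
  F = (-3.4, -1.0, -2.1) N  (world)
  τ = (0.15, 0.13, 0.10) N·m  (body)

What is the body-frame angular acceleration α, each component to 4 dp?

α = (0.9857, 0.9222, 1.5467)

gyro term ω×Iω = (0.0120, -0.0360, 0.0072)
(τ − ω×Iω)/I = (0.9857, 0.9222, 1.5467)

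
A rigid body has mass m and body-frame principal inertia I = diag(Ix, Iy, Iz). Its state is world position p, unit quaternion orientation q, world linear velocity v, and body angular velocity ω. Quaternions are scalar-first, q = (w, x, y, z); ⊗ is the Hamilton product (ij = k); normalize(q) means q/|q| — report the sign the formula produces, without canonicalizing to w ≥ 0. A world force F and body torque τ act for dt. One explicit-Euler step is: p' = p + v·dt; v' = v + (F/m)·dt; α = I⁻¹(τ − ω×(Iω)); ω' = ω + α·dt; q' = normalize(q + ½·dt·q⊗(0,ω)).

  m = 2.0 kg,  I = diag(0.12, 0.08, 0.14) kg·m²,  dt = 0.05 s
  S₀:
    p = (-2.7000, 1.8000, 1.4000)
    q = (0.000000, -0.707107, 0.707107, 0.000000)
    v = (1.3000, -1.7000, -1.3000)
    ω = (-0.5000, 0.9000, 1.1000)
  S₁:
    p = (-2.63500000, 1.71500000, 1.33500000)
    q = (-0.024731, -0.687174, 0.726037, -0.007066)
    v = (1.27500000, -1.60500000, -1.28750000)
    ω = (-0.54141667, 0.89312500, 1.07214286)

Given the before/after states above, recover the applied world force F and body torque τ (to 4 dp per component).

rate change Δω = (-0.04141667, -0.00687500, -0.02785714)
applied torque τ = (-0.0400, 0.0000, -0.0600)
v₁ − v₀ = (-0.02500000, 0.09500000, 0.01250000)
applied force F = (-1.0000, 3.8000, 0.5000)

F = (-1.0000, 3.8000, 0.5000)
τ = (-0.0400, 0.0000, -0.0600)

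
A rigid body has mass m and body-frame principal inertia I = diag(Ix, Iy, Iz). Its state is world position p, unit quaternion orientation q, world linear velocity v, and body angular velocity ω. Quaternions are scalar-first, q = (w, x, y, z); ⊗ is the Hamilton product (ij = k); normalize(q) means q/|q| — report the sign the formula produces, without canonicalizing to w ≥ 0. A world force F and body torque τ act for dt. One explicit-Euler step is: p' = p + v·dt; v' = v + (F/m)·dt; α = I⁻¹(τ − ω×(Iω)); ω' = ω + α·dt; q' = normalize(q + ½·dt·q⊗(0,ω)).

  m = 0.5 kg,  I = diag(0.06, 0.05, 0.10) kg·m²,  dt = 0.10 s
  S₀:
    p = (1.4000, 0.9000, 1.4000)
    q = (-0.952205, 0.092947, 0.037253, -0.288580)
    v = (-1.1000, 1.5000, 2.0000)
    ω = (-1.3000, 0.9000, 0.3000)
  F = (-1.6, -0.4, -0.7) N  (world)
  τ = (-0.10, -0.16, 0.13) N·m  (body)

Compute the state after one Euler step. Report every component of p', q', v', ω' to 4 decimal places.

p' = (1.2900, 1.0500, 1.6000)
q' = (-0.9405, 0.1678, 0.0117, -0.2953)
v' = (-1.4200, 1.4200, 1.8600)
ω' = (-1.4892, 0.5488, 0.4183)

p' = p + v·dt = (1.2900, 1.0500, 1.6000)
v + (F/m)dt = (-1.4200, 1.4200, 1.8600)
ω×(Iω) gyroscopic = (0.0135, 0.0156, 0.0117)
α = I⁻¹(τ − ω×Iω) = (-1.8917, -3.5120, 1.1830)
ω' = ω + α·dt = (-1.4892, 0.5488, 0.4183)
Hamilton product q⊗(0,ω) = (0.1738774, 1.5087644, -0.5097146, -0.1535803)
updated quaternion q' = (-0.9405, 0.1678, 0.0117, -0.2953)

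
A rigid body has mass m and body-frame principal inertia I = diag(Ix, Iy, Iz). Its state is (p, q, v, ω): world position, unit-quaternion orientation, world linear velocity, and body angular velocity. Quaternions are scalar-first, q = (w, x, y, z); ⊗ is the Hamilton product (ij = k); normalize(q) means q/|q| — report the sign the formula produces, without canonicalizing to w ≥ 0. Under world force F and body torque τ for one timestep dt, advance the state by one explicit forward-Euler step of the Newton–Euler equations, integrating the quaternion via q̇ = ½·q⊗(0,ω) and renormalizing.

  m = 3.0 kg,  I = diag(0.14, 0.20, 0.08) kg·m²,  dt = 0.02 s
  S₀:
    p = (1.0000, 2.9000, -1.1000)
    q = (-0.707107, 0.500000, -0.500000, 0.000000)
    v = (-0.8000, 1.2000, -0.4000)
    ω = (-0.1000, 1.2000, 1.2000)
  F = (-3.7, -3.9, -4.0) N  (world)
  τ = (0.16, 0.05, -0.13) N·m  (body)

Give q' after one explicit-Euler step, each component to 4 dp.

q' = (-0.7005, 0.4946, -0.5144, -0.0030)

Hamilton product q⊗(0,ω) = (0.6500000, -0.5292893, -1.4485284, -0.2985284)
q' = normalize(q + ½dt·q⊗(0,ω)) = (-0.7005, 0.4946, -0.5144, -0.0030)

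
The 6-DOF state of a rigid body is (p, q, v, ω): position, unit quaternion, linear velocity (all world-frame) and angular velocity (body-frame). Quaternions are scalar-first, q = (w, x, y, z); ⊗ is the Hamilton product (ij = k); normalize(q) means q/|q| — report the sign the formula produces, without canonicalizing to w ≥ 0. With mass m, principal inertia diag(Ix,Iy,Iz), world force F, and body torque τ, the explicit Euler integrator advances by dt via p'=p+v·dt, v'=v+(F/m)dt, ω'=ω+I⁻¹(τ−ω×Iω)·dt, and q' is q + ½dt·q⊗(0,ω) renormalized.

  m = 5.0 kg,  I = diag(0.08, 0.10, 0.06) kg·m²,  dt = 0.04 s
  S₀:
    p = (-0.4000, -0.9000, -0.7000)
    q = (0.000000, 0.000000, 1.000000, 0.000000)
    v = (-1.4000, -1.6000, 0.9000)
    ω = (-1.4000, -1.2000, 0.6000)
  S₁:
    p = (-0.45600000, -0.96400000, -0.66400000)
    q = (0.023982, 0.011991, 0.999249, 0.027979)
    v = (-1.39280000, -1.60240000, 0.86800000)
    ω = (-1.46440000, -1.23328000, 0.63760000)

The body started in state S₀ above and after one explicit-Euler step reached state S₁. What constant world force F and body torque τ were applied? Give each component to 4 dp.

velocity change Δv = (0.00720000, -0.00240000, -0.03200000)
applied force F = (0.9000, -0.3000, -4.0000)
rate change Δω = (-0.06440000, -0.03328000, 0.03760000)
τ = I·(Δω/dt) + ω₀×(Iω₀) = (-0.1000, -0.1000, 0.0900)

F = (0.9000, -0.3000, -4.0000)
τ = (-0.1000, -0.1000, 0.0900)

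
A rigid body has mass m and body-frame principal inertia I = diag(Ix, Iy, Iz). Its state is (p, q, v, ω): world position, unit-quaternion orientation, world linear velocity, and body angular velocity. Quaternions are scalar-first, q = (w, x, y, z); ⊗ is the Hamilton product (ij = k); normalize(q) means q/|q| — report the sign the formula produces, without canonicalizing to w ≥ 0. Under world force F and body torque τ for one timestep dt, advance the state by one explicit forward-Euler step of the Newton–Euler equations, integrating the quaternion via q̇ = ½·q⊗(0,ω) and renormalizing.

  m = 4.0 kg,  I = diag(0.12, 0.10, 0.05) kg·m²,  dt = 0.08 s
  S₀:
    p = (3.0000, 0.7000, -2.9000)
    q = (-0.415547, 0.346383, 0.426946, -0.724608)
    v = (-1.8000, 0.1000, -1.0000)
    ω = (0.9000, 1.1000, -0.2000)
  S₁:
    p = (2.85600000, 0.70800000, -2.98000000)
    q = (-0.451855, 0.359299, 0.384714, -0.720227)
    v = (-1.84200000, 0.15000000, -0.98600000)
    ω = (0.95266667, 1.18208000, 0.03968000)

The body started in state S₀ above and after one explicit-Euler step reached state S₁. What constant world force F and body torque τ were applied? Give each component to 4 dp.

F = (-2.1000, 2.5000, 0.7000)
τ = (0.0900, 0.0900, 0.1300)

Δω = ω₁−ω₀ = (0.05266667, 0.08208000, 0.23968000)
gyro term ω₀×Iω₀ = (0.0110, -0.0126, -0.0198)
applied torque τ = (0.0900, 0.0900, 0.1300)
Δv = v₁−v₀ = (-0.04200000, 0.05000000, 0.01400000)
F = m·Δv/dt = (-2.1000, 2.5000, 0.7000)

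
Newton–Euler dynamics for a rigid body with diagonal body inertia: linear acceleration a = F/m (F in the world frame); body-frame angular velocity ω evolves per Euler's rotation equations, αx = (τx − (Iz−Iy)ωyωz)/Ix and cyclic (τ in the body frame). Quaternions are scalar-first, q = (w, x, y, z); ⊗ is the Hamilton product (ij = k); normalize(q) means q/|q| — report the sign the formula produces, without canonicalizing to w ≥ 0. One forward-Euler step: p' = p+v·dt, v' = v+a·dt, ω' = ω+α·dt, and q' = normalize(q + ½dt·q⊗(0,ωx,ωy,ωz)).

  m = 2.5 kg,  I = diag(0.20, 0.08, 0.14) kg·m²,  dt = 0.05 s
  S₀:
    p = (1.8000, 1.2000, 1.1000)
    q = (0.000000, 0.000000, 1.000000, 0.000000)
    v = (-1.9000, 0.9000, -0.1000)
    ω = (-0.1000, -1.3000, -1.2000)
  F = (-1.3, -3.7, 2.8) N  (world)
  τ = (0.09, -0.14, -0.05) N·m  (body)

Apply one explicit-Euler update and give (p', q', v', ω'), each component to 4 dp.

p' = (1.7050, 1.2450, 1.0950)
q' = (0.0325, -0.0300, 0.9990, 0.0025)
v' = (-1.9260, 0.8260, -0.0440)
ω' = (-0.1009, -1.3920, -1.2123)

gyro term ω×Iω = (0.0936, 0.0072, -0.0156)
(τ − ω×Iω)/I = (-0.0180, -1.8400, -0.2457)
ω + α·dt = (-0.1009, -1.3920, -1.2123)
2q̇ = q⊗(0,ω) = (1.3000000, -1.2000000, 0.0000000, 0.1000000)
updated quaternion q' = (0.0325, -0.0300, 0.9990, 0.0025)
new position p' = (1.7050, 1.2450, 1.0950)
v + (F/m)dt = (-1.9260, 0.8260, -0.0440)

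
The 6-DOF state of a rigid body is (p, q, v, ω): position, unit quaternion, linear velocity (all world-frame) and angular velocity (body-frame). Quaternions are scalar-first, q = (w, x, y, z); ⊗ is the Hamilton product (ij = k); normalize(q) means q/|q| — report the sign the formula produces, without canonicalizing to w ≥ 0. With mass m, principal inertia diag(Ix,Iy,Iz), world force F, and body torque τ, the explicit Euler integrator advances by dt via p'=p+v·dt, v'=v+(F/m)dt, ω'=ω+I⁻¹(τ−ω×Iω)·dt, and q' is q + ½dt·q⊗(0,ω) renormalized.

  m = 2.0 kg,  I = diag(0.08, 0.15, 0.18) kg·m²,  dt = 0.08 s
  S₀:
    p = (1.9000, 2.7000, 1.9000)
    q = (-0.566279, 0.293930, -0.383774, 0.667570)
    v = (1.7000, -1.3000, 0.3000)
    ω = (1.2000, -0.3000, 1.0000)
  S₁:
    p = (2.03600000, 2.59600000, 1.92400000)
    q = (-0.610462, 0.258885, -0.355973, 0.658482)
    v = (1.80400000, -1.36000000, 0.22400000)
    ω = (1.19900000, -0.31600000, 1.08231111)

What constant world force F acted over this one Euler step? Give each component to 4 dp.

F = (2.6000, -1.5000, -1.9000)

v₁ − v₀ = (0.10400000, -0.06000000, -0.07600000)
m·(v₁−v₀)/dt = (2.6000, -1.5000, -1.9000)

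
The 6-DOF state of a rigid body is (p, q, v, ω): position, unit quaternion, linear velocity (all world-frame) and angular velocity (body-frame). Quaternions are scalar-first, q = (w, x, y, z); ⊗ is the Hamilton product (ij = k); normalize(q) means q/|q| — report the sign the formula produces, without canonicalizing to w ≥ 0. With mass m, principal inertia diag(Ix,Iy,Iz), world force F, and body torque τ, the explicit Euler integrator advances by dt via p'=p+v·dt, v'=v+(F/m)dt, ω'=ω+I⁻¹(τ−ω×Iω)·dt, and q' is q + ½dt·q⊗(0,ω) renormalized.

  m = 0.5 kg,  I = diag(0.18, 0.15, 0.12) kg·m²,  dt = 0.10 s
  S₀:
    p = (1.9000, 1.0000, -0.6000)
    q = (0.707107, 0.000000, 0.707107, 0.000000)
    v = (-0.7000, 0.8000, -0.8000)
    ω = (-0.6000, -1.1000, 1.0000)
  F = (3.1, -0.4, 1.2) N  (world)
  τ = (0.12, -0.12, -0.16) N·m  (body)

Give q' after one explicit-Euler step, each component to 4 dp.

2q̇ = q⊗(0,ω) = (0.7778177, 0.2828428, -0.7778177, 1.1313712)
updated quaternion q' = (0.7436, 0.0141, 0.6661, 0.0564)

q' = (0.7436, 0.0141, 0.6661, 0.0564)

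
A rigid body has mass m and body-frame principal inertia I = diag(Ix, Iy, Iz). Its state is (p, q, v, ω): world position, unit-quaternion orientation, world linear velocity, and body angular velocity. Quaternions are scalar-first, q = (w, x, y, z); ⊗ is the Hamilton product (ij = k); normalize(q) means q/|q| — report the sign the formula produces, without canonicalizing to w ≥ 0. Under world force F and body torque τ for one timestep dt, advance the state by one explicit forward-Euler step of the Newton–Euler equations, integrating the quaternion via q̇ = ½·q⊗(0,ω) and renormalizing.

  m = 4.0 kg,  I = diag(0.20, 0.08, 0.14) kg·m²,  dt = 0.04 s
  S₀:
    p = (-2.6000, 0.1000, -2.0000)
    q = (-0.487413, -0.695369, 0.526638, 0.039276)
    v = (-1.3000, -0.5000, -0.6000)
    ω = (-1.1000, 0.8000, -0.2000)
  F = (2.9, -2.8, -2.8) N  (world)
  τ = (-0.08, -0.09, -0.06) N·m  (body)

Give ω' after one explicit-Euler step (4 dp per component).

ω' = (-1.1141, 0.7484, -0.2473)

gyro term ω×Iω = (-0.0096, 0.0132, 0.1056)
angular accel α = (-0.3520, -1.2900, -1.1829)
new body rate ω' = (-1.1141, 0.7484, -0.2473)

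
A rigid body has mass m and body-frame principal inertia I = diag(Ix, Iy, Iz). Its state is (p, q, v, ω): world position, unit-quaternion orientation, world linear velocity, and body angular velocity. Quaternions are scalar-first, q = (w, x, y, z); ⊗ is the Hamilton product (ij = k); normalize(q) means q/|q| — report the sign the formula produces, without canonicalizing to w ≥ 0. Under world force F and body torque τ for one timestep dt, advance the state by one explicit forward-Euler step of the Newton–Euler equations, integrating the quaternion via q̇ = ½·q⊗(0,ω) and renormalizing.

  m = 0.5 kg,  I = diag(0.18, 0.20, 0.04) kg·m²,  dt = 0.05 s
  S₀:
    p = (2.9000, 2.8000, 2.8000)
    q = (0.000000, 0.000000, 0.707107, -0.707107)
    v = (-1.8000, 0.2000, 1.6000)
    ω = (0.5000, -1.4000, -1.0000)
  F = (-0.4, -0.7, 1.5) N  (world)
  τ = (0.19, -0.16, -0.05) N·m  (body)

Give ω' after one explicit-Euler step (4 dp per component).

gyro term ω×Iω = (-0.2240, -0.0700, -0.0140)
α = I⁻¹(τ − ω×Iω) = (2.3000, -0.4500, -0.9000)
ω' = ω + α·dt = (0.6150, -1.4225, -1.0450)

ω' = (0.6150, -1.4225, -1.0450)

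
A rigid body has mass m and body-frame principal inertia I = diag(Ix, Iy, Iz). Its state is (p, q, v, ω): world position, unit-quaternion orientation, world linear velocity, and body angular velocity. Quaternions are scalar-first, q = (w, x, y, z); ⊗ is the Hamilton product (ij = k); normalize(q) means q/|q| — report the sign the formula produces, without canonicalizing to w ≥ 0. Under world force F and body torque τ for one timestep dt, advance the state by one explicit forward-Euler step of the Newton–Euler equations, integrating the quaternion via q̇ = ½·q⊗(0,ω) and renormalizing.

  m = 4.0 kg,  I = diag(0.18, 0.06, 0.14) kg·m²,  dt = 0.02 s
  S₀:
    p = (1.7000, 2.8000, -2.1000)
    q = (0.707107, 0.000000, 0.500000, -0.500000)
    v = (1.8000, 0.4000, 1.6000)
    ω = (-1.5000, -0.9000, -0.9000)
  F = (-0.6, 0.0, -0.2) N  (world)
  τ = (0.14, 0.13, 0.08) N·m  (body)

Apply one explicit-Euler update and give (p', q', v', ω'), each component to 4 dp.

a = (-0.1500, 0.0000, -0.0500)
new position p' = (1.7360, 2.8080, -2.0680)
v + (F/m)dt = (1.7970, 0.4000, 1.5990)
ω×(Iω) gyroscopic = (0.0648, 0.0540, -0.1620)
α = I⁻¹(τ − ω×Iω) = (0.4178, 1.2667, 1.7286)
ω + α·dt = (-1.4916, -0.8747, -0.8654)
2q̇ = q⊗(0,ω) = (0.0000000, -1.9606605, 0.1136037, 0.1136037)
q + ½dt·q⊗(0,ω), renormalized = (0.7070, -0.0196, 0.5010, -0.4988)

p' = (1.7360, 2.8080, -2.0680)
q' = (0.7070, -0.0196, 0.5010, -0.4988)
v' = (1.7970, 0.4000, 1.5990)
ω' = (-1.4916, -0.8747, -0.8654)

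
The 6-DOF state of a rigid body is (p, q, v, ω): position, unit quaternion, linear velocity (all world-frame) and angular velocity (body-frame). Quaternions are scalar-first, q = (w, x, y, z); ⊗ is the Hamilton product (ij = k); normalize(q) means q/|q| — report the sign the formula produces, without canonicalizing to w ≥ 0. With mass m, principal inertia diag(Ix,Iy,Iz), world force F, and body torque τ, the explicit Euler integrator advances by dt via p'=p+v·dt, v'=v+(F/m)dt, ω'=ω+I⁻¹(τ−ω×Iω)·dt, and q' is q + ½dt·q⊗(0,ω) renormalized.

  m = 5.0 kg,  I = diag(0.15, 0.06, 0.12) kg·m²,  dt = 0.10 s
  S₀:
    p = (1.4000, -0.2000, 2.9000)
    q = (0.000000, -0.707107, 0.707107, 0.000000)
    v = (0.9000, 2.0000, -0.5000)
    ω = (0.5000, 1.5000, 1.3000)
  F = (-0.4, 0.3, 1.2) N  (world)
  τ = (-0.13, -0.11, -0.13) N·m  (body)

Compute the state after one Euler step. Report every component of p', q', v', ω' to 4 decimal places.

a = (-0.0800, 0.0600, 0.2400)
p' = p + v·dt = (1.4900, 0.0000, 2.8500)
v' = v + a·dt = (0.8920, 2.0060, -0.4760)
α = I⁻¹(τ − ω×Iω) = (-1.6467, -2.1583, -0.5208)
ω' = ω + α·dt = (0.3353, 1.2842, 1.2479)
2q̇ = q⊗(0,ω) = (-0.7071070, 0.9192391, 0.9192391, -1.4142140)
q + ½dt·q⊗(0,ω), renormalized = (-0.0352, -0.6577, 0.7492, -0.0703)

p' = (1.4900, 0.0000, 2.8500)
q' = (-0.0352, -0.6577, 0.7492, -0.0703)
v' = (0.8920, 2.0060, -0.4760)
ω' = (0.3353, 1.2842, 1.2479)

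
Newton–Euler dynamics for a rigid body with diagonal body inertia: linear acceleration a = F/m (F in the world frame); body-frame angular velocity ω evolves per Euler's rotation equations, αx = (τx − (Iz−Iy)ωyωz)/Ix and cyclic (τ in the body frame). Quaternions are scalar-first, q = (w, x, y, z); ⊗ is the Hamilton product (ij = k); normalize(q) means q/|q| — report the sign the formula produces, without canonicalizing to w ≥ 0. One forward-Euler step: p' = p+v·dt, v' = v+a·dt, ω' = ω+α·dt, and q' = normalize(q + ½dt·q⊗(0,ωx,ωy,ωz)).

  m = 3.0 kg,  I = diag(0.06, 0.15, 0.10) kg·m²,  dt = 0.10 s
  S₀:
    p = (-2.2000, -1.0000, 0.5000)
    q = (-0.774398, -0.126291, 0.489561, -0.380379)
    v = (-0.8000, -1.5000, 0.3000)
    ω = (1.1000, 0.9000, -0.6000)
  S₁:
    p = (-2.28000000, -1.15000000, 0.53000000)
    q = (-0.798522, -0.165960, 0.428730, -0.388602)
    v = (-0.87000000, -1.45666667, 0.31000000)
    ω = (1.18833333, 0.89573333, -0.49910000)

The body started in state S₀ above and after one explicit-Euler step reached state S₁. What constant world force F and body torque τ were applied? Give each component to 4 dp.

F = (-2.1000, 1.3000, 0.3000)
τ = (0.0800, 0.0200, 0.1900)

ω₁ − ω₀ = (0.08833333, -0.00426667, 0.10090000)
I·α + gyro = (0.0800, 0.0200, 0.1900)
v₁ − v₀ = (-0.07000000, 0.04333333, 0.01000000)
F = m·Δv/dt = (-2.1000, 1.3000, 0.3000)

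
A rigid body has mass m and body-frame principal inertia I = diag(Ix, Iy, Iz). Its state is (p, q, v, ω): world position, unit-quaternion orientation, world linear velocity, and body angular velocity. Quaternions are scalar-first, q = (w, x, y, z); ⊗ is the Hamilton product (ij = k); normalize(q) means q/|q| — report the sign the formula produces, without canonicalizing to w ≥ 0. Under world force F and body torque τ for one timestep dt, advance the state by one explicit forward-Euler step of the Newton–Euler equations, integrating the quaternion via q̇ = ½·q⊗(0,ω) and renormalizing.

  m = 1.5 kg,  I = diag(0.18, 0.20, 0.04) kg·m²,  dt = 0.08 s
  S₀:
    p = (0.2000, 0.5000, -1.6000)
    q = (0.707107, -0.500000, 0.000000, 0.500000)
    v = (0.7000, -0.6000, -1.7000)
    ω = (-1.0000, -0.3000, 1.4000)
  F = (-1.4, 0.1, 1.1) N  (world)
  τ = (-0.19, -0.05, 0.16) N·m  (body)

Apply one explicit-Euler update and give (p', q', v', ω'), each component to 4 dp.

p' = (0.2560, 0.4520, -1.7360)
q' = (0.6575, -0.5210, -0.0005, 0.5443)
v' = (0.6253, -0.5947, -1.6413)
ω' = (-1.1143, -0.2416, 1.7080)

α = I⁻¹(τ − ω×Iω) = (-1.4289, 0.7300, 3.8500)
new body rate ω' = (-1.1143, -0.2416, 1.7080)
Hamilton product q⊗(0,ω) = (-1.2000000, -0.5571070, -0.0121321, 1.1399498)
q' = normalize(q + ½dt·q⊗(0,ω)) = (0.6575, -0.5210, -0.0005, 0.5443)
a = (-0.9333, 0.0667, 0.7333)
p' = p + v·dt = (0.2560, 0.4520, -1.7360)
v' = v + a·dt = (0.6253, -0.5947, -1.6413)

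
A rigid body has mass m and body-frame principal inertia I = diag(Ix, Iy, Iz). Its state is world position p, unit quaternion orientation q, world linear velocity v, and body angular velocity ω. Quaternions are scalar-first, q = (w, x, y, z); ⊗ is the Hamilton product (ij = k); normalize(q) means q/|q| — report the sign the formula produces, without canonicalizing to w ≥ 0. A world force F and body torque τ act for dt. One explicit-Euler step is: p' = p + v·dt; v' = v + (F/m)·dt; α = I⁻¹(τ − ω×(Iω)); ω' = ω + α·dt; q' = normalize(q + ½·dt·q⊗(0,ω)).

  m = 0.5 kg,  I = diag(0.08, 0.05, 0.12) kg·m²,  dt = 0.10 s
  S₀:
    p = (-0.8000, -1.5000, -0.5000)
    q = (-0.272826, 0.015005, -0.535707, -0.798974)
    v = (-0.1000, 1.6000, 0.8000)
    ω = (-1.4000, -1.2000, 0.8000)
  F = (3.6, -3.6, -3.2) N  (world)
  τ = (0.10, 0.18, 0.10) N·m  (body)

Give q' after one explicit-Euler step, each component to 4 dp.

q' = (-0.2706, -0.0351, -0.4617, -0.8440)

q⊗(0,ω) = (0.0173378, -1.0053780, 1.4339508, -0.9862566)
updated quaternion q' = (-0.2706, -0.0351, -0.4617, -0.8440)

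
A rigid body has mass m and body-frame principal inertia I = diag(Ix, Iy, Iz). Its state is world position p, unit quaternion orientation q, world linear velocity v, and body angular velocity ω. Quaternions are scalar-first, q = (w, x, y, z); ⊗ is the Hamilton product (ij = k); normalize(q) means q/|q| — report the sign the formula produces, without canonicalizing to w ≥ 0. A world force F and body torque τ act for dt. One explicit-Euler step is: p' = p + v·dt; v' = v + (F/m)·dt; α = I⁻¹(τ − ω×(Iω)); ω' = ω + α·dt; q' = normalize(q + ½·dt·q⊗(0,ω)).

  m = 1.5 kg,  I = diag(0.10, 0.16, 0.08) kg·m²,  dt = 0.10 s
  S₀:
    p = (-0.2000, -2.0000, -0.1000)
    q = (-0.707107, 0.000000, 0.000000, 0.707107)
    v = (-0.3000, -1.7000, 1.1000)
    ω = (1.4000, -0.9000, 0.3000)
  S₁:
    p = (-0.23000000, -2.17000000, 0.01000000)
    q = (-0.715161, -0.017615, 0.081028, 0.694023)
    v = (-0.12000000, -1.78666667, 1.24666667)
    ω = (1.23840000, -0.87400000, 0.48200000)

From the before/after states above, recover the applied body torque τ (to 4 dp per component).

rate change Δω = (-0.16160000, 0.02600000, 0.18200000)
applied torque τ = (-0.1400, 0.0500, 0.0700)

τ = (-0.1400, 0.0500, 0.0700)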